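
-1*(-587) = 587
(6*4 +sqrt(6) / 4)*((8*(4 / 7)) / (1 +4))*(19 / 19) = 8*sqrt(6) / 35 +768 / 35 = 22.50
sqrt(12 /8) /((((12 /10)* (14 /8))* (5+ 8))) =5* sqrt(6) /273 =0.04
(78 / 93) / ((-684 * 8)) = -13 / 84816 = -0.00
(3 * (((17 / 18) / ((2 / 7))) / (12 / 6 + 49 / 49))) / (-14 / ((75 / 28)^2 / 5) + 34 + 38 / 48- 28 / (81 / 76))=-15750 / 5891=-2.67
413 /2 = 206.50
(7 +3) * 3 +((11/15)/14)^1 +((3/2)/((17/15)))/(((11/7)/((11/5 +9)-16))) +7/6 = 27.18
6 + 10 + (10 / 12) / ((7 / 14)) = 53 / 3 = 17.67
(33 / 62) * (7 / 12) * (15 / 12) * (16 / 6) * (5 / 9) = 1925 / 3348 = 0.57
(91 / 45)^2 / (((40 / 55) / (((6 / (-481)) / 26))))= -539 / 199800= -0.00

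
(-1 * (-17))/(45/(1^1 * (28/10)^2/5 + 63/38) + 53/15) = 3907365/4018369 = 0.97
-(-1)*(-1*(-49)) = 49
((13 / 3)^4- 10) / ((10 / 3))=27751 / 270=102.78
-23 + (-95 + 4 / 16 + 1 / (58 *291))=-3974767 / 33756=-117.75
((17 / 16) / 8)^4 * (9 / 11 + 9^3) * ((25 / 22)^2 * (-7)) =-733366580625 / 357287591936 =-2.05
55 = 55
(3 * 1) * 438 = 1314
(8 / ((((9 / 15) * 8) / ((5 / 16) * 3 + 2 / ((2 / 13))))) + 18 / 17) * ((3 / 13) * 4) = 22.42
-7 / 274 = -0.03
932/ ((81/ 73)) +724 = 126680/ 81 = 1563.95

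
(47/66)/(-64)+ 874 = 3691729/4224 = 873.99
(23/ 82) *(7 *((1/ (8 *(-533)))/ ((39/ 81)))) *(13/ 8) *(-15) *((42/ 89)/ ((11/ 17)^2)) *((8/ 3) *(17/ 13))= 2242465155/ 24474835528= 0.09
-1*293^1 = -293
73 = 73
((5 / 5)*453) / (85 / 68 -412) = -1812 / 1643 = -1.10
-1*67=-67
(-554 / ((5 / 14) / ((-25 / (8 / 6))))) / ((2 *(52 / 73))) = 2123205 / 104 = 20415.43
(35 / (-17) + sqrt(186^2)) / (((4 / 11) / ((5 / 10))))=34397 / 136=252.92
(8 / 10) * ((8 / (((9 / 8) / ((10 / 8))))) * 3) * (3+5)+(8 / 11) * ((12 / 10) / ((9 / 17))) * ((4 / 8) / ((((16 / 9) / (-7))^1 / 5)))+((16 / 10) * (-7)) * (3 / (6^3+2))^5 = 1568319397173437 / 10154918102340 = 154.44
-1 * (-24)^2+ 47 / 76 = -43729 / 76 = -575.38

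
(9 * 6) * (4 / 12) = 18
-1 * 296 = -296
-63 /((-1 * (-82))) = -63 /82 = -0.77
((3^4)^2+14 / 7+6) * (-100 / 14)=-328450 / 7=-46921.43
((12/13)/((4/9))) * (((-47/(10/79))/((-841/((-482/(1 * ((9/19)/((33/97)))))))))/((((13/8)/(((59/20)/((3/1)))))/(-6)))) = 397230686028/344662825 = 1152.52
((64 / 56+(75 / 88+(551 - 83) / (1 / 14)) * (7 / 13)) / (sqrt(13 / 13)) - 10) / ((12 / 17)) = 479144507 / 96096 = 4986.10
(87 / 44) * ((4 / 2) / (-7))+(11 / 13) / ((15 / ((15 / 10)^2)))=-8769 / 20020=-0.44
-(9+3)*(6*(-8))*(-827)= -476352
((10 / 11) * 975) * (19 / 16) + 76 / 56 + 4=651675 / 616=1057.91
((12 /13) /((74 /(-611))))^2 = 79524 /1369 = 58.09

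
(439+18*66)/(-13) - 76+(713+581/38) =260405/494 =527.14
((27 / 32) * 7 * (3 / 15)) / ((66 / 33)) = 189 / 320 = 0.59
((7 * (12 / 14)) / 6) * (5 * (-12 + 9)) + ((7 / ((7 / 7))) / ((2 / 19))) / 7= -11 / 2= -5.50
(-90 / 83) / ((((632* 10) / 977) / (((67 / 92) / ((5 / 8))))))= -589131 / 3016220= -0.20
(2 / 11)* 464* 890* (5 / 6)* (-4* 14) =-115628800 / 33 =-3503903.03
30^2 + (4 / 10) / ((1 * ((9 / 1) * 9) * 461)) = 168034502 / 186705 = 900.00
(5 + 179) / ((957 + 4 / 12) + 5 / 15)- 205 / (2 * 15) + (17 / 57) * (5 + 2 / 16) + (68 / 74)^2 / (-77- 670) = -2283751324651 / 446584107528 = -5.11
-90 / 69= -30 / 23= -1.30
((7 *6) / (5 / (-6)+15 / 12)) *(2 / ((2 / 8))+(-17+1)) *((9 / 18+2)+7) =-38304 / 5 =-7660.80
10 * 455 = 4550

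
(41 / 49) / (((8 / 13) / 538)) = 143377 / 196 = 731.52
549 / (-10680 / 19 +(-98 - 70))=-3477 / 4624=-0.75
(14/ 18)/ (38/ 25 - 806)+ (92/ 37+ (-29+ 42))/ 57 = 34449503/ 127248624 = 0.27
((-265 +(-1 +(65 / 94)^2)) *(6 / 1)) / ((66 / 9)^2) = -63346077 / 2138312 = -29.62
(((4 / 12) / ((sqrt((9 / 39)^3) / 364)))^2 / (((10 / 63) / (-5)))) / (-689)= 78371384 / 1431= 54766.87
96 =96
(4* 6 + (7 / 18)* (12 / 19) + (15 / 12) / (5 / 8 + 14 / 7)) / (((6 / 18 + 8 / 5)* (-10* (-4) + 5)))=1096 / 3857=0.28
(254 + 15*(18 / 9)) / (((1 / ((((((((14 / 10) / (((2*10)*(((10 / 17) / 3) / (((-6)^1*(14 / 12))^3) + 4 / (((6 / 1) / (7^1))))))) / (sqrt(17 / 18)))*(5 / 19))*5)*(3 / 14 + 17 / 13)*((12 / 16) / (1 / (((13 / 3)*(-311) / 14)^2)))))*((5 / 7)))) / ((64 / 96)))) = 123643773955*sqrt(34) / 24813696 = 29054.96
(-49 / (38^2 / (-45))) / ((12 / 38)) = 735 / 152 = 4.84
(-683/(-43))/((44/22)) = 683/86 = 7.94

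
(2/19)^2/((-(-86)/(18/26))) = 18/201799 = 0.00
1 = 1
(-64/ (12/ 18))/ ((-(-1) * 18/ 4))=-64/ 3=-21.33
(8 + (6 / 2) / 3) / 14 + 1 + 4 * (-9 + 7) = -6.36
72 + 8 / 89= 6416 / 89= 72.09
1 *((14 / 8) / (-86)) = -7 / 344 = -0.02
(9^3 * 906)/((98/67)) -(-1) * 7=22126222/49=451555.55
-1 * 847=-847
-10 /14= -5 /7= -0.71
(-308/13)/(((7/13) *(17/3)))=-7.76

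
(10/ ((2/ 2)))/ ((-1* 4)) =-5/ 2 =-2.50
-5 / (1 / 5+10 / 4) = -1.85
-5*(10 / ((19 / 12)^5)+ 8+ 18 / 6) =-148627045 / 2476099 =-60.02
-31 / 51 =-0.61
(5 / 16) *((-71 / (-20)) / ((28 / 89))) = 6319 / 1792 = 3.53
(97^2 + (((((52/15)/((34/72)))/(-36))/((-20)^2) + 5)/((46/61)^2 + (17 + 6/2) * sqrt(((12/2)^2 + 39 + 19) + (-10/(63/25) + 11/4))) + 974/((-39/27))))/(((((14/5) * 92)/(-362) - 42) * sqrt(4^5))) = -433301340514533428167/67801338399911916800 - 319494816413627 * sqrt(163667)/6807254375351156446720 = -6.39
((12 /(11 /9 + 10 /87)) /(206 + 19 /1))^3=42144192 /664196078125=0.00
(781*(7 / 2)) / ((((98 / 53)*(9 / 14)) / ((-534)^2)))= 655747906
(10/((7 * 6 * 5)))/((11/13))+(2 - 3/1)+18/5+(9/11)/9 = 3173/1155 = 2.75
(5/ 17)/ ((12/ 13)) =65/ 204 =0.32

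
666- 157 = 509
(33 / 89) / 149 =33 / 13261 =0.00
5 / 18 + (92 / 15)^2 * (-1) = -37.34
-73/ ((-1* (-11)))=-73/ 11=-6.64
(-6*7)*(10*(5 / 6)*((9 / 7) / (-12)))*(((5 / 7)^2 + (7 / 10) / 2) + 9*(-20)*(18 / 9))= -5279355 / 392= -13467.74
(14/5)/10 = 7/25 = 0.28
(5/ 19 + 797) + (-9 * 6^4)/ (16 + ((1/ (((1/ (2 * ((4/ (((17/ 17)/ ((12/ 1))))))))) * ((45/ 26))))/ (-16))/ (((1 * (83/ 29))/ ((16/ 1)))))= 21228419/ 4997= 4248.23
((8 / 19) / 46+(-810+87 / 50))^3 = -5507986011314175968041 / 10431681625000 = -528005570.85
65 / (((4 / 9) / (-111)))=-64935 / 4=-16233.75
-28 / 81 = -0.35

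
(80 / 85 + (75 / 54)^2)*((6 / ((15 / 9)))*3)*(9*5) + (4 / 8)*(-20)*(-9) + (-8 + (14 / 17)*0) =50215 / 34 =1476.91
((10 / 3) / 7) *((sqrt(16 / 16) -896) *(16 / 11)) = -143200 / 231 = -619.91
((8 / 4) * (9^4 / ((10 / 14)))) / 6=15309 / 5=3061.80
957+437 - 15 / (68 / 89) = 93457 / 68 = 1374.37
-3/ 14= -0.21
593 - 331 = 262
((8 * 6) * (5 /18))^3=64000 /27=2370.37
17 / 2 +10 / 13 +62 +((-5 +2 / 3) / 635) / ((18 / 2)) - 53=8143537 / 445770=18.27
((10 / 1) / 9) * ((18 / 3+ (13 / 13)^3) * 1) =70 / 9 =7.78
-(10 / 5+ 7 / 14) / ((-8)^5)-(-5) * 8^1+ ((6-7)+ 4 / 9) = 23265325 / 589824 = 39.44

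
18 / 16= 9 / 8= 1.12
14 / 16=7 / 8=0.88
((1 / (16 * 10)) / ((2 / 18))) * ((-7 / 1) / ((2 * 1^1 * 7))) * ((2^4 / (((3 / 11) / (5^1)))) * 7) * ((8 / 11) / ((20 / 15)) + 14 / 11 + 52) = -3108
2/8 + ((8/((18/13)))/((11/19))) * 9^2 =35579/44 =808.61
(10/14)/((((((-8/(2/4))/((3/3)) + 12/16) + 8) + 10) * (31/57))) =1140/2387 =0.48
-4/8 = -1/2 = -0.50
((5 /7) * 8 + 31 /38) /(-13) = -1737 /3458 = -0.50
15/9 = 5/3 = 1.67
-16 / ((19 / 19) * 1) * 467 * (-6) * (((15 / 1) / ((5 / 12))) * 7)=11297664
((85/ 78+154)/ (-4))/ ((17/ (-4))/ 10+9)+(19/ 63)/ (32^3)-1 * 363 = -483295482041/ 1315012608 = -367.52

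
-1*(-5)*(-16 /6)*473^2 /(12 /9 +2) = -894916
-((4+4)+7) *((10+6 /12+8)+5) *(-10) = 3525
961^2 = 923521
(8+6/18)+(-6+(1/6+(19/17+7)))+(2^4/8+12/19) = 8559/646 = 13.25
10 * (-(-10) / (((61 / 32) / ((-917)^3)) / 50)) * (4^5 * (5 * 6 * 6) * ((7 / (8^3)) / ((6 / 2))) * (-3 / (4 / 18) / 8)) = 174884394308400000 / 61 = 2866957283744262.30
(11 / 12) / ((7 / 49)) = 77 / 12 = 6.42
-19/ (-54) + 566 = 30583/ 54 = 566.35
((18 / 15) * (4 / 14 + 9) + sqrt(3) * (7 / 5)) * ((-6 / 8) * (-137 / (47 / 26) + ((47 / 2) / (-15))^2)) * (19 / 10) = 412562941 * sqrt(3) / 2820000 + 766188319 / 658000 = 1417.82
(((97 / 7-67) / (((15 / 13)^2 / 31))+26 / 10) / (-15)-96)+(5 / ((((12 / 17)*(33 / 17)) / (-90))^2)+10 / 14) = 82166566039 / 3811500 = 21557.54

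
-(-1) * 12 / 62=6 / 31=0.19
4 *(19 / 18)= 38 / 9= 4.22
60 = 60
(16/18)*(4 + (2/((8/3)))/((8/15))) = 173/36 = 4.81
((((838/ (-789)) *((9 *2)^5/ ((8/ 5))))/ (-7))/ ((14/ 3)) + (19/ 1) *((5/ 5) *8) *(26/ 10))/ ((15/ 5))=12930.95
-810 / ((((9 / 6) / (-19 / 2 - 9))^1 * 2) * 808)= 4995 / 808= 6.18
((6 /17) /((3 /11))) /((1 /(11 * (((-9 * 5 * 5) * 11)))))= -598950 /17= -35232.35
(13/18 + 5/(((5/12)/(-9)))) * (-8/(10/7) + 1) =44413/90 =493.48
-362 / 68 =-181 / 34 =-5.32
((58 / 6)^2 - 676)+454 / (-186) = -163214 / 279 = -585.00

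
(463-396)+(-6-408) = -347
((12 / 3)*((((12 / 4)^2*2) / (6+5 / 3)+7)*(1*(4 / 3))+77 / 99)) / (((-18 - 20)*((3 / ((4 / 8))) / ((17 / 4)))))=-46597 / 47196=-0.99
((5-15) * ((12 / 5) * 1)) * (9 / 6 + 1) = -60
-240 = -240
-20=-20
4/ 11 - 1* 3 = -29/ 11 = -2.64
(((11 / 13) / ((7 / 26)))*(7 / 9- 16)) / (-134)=1507 / 4221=0.36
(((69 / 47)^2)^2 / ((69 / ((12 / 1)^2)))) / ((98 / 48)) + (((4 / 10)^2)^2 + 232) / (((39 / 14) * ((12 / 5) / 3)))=126893576744164 / 1165633798875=108.86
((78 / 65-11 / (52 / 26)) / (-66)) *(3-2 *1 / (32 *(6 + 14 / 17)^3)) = 644295617 / 3296612352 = 0.20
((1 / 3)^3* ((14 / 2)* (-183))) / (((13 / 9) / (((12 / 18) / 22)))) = -427 / 429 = -1.00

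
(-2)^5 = -32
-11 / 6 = -1.83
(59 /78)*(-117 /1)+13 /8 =-86.88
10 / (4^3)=5 / 32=0.16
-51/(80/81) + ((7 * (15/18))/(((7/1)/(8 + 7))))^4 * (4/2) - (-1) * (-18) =48758.49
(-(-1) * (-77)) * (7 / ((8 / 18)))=-4851 / 4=-1212.75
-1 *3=-3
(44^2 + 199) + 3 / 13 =27758 / 13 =2135.23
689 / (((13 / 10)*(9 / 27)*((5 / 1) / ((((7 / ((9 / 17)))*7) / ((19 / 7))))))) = 618086 / 57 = 10843.61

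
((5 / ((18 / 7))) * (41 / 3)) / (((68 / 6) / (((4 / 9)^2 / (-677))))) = -5740 / 8390061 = -0.00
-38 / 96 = -19 / 48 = -0.40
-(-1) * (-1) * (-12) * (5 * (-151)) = -9060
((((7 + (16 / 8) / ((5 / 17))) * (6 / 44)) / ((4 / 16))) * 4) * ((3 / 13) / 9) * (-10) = -1104 / 143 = -7.72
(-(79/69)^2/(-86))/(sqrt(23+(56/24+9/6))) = 6241 * sqrt(966)/65920806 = 0.00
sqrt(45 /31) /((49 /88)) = 264*sqrt(155) /1519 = 2.16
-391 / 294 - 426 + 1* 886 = 134849 / 294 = 458.67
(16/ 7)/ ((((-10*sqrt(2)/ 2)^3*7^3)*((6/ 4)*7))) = -8*sqrt(2)/ 6302625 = -0.00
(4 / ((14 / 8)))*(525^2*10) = 6300000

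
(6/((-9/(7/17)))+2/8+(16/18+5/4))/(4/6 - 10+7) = -647/714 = -0.91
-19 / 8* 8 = -19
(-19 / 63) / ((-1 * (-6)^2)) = 19 / 2268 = 0.01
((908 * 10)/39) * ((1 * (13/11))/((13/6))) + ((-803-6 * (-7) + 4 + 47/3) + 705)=90.66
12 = 12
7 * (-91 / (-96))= 637 / 96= 6.64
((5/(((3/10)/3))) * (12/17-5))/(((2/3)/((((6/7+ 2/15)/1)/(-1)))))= 37960/119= 318.99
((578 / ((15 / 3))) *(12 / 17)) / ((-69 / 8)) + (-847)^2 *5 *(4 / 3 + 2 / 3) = 825019262 / 115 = 7174080.54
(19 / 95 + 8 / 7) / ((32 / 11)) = 517 / 1120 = 0.46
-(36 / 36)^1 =-1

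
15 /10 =1.50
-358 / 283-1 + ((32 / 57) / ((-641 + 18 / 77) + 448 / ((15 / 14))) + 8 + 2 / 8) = 5.98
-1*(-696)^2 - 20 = -484436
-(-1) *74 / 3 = 74 / 3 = 24.67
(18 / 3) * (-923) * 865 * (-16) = 76645920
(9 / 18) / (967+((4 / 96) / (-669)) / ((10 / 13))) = 80280 / 155261507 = 0.00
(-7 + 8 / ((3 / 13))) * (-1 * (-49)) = 4067 / 3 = 1355.67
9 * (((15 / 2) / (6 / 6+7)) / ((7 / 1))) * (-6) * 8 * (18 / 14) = -3645 / 49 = -74.39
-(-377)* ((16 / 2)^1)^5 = 12353536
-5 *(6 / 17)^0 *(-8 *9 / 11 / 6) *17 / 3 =340 / 11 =30.91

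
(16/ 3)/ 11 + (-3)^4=2689/ 33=81.48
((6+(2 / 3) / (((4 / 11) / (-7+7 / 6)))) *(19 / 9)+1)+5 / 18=-2797 / 324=-8.63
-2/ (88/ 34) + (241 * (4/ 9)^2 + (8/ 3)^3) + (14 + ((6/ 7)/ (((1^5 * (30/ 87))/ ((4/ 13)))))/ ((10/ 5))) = 65008793/ 810810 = 80.18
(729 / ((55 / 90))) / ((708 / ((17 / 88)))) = 37179 / 114224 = 0.33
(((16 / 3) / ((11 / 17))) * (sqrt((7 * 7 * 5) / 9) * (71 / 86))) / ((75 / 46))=3109232 * sqrt(5) / 319275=21.78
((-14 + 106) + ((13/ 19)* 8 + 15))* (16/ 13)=34192/ 247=138.43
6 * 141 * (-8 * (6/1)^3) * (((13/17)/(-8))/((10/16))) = 19004544/85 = 223582.87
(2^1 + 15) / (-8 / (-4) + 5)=17 / 7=2.43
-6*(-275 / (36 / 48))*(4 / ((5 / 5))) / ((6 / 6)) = 8800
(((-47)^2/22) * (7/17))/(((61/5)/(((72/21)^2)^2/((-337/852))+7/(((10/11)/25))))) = -2803536434155/5274186148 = -531.56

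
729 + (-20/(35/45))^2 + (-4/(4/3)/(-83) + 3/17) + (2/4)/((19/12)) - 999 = 514622664/1313641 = 391.75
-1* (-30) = 30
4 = 4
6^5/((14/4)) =15552/7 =2221.71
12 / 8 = 3 / 2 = 1.50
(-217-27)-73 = -317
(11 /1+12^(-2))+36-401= -50975 /144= -353.99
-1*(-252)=252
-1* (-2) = 2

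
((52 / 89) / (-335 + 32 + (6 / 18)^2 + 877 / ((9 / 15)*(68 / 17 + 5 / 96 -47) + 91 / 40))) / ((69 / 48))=-360864 / 302061461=-0.00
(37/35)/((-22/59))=-2183/770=-2.84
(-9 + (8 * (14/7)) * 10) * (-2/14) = -151/7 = -21.57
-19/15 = -1.27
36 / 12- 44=-41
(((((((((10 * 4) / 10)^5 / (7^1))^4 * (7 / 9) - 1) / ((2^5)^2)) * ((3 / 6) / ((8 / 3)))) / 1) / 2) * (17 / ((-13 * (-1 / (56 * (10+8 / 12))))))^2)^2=403882771252243032240929938564 / 1020227481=395875212904839437706.67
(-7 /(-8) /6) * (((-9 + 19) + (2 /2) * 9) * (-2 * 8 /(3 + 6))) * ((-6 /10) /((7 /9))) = 19 /5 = 3.80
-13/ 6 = -2.17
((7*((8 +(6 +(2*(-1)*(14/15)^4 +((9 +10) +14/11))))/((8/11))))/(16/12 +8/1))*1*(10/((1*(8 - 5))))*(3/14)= 18240473/756000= 24.13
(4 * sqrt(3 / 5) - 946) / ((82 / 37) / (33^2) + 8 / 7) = -133410123 / 161459 + 564102 * sqrt(15) / 807295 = -823.57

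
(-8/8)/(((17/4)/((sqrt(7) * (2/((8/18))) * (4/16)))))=-9 * sqrt(7)/34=-0.70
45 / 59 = 0.76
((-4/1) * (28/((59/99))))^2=122943744/3481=35318.51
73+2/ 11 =805/ 11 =73.18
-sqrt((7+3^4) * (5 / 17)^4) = -50 * sqrt(22) / 289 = -0.81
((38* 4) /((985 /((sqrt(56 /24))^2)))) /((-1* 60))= -266 /44325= -0.01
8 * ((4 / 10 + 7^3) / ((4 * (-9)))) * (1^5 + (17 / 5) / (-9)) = -96152 / 2025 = -47.48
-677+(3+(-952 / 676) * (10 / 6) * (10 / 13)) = -4454234 / 6591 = -675.81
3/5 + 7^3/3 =1724/15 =114.93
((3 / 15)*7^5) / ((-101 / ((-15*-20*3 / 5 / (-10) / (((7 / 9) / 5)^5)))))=664301250 / 101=6577240.10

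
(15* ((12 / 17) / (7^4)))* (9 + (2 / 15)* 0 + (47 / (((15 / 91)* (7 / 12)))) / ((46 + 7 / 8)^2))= 3705452 / 91109375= 0.04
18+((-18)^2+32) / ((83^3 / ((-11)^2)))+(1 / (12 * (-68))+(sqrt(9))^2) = 12632189413 / 466578192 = 27.07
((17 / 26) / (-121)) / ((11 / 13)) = -17 / 2662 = -0.01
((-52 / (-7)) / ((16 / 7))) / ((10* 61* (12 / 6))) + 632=3084173 / 4880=632.00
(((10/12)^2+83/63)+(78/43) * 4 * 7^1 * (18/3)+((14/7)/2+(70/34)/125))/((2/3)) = 472461659/1023400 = 461.66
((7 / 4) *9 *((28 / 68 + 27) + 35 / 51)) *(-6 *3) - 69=-273183 / 34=-8034.79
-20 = -20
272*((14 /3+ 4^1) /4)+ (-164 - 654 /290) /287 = 73502999 /124845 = 588.75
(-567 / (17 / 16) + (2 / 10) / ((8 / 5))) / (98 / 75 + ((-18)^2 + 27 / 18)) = -1.63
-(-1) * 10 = 10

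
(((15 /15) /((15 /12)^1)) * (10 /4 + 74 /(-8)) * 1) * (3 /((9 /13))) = -117 /5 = -23.40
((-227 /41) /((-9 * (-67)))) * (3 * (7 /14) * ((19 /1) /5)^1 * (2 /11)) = -4313 /453255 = -0.01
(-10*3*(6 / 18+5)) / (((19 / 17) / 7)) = -19040 / 19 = -1002.11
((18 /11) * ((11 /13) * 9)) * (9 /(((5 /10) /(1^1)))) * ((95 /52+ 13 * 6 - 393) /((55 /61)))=-77910.45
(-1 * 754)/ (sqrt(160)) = -59.61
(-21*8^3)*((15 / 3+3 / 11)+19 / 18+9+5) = -218569.70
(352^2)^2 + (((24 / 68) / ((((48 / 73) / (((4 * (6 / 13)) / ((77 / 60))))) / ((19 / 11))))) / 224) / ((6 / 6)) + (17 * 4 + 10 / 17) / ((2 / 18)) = 160929025855916671 / 10482472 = 15352201833.30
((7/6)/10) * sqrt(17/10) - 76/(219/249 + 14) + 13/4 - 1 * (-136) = 134.29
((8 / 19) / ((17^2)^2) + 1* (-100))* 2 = -317379784 / 1586899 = -200.00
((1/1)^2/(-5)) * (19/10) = -0.38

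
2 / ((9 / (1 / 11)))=2 / 99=0.02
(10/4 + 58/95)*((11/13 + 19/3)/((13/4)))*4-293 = -852567/3211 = -265.51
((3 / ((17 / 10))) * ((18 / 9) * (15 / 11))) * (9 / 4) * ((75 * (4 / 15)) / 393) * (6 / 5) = 16200 / 24497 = 0.66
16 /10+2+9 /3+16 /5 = 49 /5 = 9.80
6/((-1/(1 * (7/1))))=-42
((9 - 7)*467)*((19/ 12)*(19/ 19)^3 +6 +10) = 98537/ 6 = 16422.83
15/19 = 0.79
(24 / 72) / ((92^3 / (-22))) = -11 / 1168032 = -0.00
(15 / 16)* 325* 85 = 414375 / 16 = 25898.44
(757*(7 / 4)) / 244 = 5299 / 976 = 5.43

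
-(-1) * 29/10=29/10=2.90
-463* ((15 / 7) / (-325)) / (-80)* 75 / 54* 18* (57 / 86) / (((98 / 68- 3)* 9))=149549 / 3318224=0.05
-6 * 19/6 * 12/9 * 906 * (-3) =68856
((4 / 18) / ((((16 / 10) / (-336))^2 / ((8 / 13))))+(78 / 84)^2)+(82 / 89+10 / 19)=25994535031 / 4308668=6033.08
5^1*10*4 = 200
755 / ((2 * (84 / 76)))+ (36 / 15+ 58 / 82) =2967479 / 8610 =344.65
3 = 3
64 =64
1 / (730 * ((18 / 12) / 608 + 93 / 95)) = 608 / 435591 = 0.00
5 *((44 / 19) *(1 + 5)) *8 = 10560 / 19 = 555.79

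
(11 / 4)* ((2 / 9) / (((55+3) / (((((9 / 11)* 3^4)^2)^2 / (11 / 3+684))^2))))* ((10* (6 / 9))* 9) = 1196496646153087647950415 / 2405167074537271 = 497469243.95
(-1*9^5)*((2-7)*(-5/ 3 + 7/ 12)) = -1279395/ 4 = -319848.75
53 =53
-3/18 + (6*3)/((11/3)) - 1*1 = 247/66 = 3.74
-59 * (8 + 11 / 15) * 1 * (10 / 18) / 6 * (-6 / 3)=7729 / 81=95.42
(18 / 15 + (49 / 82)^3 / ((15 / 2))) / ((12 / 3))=5079961 / 16541040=0.31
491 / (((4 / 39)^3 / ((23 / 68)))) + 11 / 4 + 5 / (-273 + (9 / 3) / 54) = 193601491675 / 1257728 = 153929.54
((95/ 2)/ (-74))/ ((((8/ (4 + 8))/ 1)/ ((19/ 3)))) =-1805/ 296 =-6.10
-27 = -27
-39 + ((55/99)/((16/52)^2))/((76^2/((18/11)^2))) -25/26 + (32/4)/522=-378880662635/9485416512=-39.94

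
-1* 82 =-82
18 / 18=1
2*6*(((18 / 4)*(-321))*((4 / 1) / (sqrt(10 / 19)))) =-34668*sqrt(190) / 5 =-95573.08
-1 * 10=-10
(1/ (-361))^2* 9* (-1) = -9/ 130321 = -0.00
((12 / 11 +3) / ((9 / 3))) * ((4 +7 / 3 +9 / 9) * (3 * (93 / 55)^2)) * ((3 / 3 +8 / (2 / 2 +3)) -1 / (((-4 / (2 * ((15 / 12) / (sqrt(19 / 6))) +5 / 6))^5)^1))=8997963125 * sqrt(114) / 40793161728 +8362886195237 / 32205127680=262.03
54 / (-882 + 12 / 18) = -81 / 1322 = -0.06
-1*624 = -624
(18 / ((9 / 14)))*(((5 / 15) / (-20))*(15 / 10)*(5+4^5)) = -7203 / 10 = -720.30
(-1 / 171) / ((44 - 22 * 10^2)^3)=1 / 1713729923136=0.00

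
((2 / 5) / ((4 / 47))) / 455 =47 / 4550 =0.01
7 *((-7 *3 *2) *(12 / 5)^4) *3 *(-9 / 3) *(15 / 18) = 9144576 / 125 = 73156.61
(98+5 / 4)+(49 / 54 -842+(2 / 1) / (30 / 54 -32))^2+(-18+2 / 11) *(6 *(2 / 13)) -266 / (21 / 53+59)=4649567315991088892 / 6570692892621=707622.07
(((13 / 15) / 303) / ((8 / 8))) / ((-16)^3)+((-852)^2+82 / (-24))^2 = 3269842780892223569 / 6205440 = 526931656883.67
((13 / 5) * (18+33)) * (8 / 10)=2652 / 25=106.08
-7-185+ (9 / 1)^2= -111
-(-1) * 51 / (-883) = -51 / 883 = -0.06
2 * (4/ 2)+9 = 13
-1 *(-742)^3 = 408518488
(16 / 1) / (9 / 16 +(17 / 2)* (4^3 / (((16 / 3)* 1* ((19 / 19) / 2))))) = 256 / 3273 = 0.08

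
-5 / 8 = -0.62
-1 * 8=-8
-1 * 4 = -4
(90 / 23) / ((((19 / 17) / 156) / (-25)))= -5967000 / 437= -13654.46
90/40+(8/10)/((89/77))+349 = 351.94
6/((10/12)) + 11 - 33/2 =17/10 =1.70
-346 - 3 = -349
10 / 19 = 0.53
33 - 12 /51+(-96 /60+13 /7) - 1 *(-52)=50588 /595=85.02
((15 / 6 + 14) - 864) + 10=-1675 / 2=-837.50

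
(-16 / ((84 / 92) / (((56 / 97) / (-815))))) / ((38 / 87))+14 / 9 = 21412822 / 13518405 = 1.58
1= 1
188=188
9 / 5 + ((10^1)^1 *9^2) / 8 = 2061 / 20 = 103.05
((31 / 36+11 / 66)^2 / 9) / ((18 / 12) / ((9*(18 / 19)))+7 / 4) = 1369 / 22464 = 0.06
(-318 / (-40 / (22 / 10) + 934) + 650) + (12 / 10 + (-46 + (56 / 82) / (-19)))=3955323621 / 6539705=604.82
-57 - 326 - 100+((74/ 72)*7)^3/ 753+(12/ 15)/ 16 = -84748049833/ 175659840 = -482.46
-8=-8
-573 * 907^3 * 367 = -156907082539113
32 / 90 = 16 / 45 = 0.36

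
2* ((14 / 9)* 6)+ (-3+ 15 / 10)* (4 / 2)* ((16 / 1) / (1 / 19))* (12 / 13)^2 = -384520 / 507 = -758.42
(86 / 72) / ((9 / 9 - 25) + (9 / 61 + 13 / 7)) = -18361 / 338112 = -0.05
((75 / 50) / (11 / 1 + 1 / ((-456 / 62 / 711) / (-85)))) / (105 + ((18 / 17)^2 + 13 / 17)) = 16473 / 9658237295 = 0.00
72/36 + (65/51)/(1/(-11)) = -613/51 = -12.02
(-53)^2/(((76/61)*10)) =171349/760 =225.46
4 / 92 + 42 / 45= 337 / 345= 0.98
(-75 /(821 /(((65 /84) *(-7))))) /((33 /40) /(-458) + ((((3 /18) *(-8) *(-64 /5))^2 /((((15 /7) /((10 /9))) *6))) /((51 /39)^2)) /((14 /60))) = 522664447500 /66632000452081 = 0.01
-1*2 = -2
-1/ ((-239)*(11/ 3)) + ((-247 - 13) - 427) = -1806120/ 2629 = -687.00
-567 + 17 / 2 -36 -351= -945.50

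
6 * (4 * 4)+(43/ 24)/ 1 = 2347/ 24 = 97.79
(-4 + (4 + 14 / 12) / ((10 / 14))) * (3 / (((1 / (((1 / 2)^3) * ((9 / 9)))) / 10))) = 97 / 8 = 12.12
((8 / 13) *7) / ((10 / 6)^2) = 504 / 325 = 1.55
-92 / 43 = -2.14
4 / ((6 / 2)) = 4 / 3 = 1.33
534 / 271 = 1.97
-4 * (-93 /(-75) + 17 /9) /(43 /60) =-11264 /645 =-17.46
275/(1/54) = 14850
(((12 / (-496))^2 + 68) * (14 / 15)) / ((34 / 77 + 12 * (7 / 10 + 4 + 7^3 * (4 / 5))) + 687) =563566003 / 35843923848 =0.02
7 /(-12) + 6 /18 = -1 /4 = -0.25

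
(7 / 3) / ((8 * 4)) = 7 / 96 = 0.07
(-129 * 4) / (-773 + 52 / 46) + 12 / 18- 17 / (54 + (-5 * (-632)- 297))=206522467 / 155356503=1.33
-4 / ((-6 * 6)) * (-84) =-28 / 3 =-9.33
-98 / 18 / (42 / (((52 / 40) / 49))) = -13 / 3780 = -0.00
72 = 72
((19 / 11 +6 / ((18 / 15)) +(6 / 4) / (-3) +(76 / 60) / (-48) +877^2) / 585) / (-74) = -6091550791 / 342856800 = -17.77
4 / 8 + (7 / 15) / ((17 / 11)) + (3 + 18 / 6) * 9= 54.80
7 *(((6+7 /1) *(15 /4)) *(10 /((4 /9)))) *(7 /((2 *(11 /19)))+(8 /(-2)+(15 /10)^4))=76842675 /1408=54575.76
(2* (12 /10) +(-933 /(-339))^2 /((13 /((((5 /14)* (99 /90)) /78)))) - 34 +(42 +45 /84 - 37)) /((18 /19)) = -128225784443 /4661195760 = -27.51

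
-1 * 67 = -67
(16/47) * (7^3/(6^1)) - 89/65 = 165811/9165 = 18.09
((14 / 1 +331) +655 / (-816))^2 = 78885148225 / 665856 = 118471.78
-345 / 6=-57.50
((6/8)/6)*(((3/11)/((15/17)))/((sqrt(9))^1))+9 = 11897/1320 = 9.01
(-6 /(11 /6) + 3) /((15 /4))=-4 /55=-0.07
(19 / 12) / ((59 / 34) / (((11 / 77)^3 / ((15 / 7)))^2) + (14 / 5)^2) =8075 / 4781031234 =0.00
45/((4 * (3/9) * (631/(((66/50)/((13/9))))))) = 8019/164060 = 0.05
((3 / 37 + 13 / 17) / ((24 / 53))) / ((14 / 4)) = 1007 / 1887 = 0.53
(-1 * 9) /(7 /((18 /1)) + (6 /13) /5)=-10530 /563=-18.70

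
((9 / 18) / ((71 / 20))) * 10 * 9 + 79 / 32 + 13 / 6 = 117995 / 6816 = 17.31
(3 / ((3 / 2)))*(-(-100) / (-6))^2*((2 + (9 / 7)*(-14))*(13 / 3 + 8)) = -109629.63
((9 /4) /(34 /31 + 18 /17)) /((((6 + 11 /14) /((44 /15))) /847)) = 103111239 /269800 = 382.18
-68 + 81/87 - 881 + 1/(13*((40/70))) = -1429485/1508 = -947.93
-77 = -77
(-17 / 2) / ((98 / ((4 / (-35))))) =17 / 1715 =0.01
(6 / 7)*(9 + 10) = 16.29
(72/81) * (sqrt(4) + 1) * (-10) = -80/3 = -26.67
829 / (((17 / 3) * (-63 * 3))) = -829 / 1071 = -0.77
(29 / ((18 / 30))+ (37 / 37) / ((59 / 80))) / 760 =1759 / 26904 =0.07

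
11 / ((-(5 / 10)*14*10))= -11 / 70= -0.16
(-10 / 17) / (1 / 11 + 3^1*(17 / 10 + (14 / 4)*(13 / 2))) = -0.01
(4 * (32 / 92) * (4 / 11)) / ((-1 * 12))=-32 / 759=-0.04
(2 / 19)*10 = 20 / 19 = 1.05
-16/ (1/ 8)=-128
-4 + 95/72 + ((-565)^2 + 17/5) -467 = 114753139/360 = 318758.72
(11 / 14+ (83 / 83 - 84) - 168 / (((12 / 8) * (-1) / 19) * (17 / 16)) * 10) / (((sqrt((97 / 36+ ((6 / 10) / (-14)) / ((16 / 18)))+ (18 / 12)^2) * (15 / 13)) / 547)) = 67514009966 * sqrt(863695) / 14682815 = 4273313.74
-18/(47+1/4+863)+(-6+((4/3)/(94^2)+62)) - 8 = 1157714033/24128907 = 47.98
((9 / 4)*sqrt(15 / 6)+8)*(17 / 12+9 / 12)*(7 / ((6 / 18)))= 819*sqrt(10) / 16+364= 525.87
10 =10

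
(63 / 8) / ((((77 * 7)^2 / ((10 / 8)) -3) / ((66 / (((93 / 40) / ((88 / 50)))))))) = 60984 / 36024139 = 0.00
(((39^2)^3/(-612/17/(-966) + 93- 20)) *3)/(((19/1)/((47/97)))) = 79879002118461/21671837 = 3685843.62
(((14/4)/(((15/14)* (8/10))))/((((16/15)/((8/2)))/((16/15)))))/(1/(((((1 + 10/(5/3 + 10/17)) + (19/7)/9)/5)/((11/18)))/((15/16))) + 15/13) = 169431808/17149455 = 9.88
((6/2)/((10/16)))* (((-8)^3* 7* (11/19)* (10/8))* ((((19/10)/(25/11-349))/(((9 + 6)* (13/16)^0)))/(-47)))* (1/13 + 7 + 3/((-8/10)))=-0.32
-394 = -394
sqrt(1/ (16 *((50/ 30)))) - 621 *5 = -3105+sqrt(15)/ 20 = -3104.81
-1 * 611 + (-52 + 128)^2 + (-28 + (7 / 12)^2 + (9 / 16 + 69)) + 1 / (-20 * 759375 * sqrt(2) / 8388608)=374897 / 72 - 1048576 * sqrt(2) / 3796875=5206.51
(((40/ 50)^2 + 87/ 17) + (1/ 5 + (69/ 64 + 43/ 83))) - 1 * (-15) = 50917559/ 2257600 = 22.55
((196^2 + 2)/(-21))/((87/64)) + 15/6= -1636123/1218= -1343.29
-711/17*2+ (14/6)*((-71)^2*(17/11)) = 10151017/561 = 18094.50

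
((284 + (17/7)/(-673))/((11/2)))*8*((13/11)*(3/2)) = 417426984/570031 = 732.29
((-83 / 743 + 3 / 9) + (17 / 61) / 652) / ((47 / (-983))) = -19350611563 / 4166634036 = -4.64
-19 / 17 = -1.12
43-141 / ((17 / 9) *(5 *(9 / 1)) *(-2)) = 43.83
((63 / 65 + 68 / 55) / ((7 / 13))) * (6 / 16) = 4731 / 3080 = 1.54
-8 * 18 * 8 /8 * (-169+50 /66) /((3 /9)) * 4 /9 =355328 /11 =32302.55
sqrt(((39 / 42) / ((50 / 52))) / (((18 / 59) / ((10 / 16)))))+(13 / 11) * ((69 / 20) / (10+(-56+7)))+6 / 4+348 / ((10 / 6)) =13 * sqrt(2065) / 420+46243 / 220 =211.60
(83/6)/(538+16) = 83/3324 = 0.02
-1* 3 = -3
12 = 12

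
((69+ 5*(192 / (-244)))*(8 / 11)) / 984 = 1323 / 27511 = 0.05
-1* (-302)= 302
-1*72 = -72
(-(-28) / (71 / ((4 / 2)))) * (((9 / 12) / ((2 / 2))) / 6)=7 / 71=0.10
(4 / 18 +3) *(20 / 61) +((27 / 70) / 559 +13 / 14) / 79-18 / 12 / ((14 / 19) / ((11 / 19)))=-374525509 / 3394214460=-0.11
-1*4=-4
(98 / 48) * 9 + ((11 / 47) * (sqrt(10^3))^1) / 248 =55 * sqrt(10) / 5828 + 147 / 8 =18.40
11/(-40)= -11/40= -0.28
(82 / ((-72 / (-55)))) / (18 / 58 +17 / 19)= 1242505 / 23904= 51.98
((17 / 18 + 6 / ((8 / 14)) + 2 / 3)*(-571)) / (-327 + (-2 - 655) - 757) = 62239 / 15669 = 3.97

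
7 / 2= 3.50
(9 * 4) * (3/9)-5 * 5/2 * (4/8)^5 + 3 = 935/64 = 14.61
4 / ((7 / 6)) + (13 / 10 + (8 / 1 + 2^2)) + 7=1661 / 70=23.73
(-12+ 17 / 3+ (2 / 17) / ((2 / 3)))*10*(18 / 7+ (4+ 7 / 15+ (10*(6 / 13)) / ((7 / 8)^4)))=-4384445428 / 4775589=-918.10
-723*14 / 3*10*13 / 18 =-219310 / 9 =-24367.78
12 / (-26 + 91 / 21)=-36 / 65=-0.55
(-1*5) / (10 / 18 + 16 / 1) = -45 / 149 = -0.30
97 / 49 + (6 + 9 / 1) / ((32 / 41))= 21.20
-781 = -781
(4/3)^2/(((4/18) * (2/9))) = 36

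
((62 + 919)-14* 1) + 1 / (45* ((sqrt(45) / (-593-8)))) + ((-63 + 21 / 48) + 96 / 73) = 1057919 / 1168-601* sqrt(5) / 675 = 903.76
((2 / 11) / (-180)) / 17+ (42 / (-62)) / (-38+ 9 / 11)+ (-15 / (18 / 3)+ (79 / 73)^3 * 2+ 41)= 1703931426617446 / 41505696159345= 41.05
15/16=0.94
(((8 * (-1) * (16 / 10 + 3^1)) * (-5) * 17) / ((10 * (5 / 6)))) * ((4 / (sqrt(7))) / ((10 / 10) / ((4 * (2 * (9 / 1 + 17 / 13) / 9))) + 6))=92.89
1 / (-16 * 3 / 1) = -1 / 48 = -0.02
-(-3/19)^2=-9/361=-0.02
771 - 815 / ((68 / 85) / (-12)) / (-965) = 146358 / 193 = 758.33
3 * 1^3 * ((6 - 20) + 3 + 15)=12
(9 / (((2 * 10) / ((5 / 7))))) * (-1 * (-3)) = 27 / 28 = 0.96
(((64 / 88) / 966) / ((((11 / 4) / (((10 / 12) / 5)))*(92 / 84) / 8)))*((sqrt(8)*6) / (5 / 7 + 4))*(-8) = -14336*sqrt(2) / 2112297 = -0.01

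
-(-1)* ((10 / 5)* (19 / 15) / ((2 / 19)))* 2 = 722 / 15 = 48.13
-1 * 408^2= -166464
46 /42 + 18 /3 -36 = -607 /21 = -28.90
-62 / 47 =-1.32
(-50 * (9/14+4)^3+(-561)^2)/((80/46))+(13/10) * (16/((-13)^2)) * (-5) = 127054105473/713440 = 178086.60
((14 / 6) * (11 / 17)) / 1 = 77 / 51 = 1.51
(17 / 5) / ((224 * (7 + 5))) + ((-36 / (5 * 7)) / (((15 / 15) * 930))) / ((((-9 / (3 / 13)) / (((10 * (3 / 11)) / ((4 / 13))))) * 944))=68419 / 54079872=0.00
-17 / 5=-3.40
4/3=1.33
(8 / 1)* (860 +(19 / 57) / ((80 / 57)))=68819 / 10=6881.90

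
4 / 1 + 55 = 59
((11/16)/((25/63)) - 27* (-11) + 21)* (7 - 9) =-127893/200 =-639.46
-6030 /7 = -861.43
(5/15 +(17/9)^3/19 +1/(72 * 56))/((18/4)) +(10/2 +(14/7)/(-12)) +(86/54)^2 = 210059219/27923616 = 7.52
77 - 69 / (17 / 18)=67 / 17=3.94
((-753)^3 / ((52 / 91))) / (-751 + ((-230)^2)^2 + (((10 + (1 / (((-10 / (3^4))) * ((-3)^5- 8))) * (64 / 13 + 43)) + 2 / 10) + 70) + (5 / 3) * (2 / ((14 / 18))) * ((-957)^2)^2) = -341324990455995 / 1643440660660669426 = -0.00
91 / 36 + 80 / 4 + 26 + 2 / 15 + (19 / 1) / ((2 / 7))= 20729 / 180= 115.16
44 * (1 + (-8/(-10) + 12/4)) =1056/5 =211.20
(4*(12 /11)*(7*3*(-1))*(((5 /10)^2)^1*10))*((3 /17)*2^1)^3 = -544320 /54043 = -10.07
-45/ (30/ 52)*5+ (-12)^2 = -246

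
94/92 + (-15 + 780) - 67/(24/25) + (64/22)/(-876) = 102868895/147752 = 696.23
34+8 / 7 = 246 / 7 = 35.14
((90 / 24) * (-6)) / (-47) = 45 / 94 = 0.48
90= 90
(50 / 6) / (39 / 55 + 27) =1375 / 4572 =0.30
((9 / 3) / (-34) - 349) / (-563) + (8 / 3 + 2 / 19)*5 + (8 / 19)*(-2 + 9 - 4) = 17176937 / 1091094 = 15.74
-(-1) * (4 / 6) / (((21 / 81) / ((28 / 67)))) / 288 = 1 / 268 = 0.00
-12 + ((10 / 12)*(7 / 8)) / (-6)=-3491 / 288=-12.12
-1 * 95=-95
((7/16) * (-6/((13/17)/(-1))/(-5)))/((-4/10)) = 357/208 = 1.72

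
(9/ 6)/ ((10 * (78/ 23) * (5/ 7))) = 161/ 2600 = 0.06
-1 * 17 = -17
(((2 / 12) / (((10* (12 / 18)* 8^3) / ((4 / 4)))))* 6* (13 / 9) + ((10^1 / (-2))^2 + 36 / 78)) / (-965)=-10168489 / 385382400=-0.03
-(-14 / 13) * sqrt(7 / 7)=14 / 13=1.08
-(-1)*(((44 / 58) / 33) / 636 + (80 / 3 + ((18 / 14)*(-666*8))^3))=-3050468532786125705 / 9489438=-321459345936.62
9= 9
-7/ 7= -1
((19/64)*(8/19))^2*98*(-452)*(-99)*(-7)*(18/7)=-4933467/4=-1233366.75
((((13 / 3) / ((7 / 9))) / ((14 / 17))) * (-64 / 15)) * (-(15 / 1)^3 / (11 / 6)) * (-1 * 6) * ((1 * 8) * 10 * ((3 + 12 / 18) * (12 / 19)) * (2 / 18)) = -6110208000 / 931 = -6563059.08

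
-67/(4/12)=-201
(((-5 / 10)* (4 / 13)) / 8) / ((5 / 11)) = -11 / 260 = -0.04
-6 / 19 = -0.32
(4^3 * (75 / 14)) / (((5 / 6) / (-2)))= -5760 / 7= -822.86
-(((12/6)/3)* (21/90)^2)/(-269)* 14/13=343/2360475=0.00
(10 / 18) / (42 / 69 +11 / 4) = 0.17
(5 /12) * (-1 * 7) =-35 /12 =-2.92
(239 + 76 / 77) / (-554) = -18479 / 42658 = -0.43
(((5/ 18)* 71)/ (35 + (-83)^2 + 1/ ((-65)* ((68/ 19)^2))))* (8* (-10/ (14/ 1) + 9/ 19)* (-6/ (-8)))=-3414361600/ 830349754521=-0.00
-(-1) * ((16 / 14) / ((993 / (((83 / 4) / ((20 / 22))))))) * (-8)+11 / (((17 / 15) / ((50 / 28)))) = 2890327 / 168810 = 17.12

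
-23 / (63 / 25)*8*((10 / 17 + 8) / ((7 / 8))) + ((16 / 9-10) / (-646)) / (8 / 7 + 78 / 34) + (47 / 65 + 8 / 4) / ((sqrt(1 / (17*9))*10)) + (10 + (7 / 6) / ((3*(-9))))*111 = 531*sqrt(17) / 650 + 135818737165 / 349555122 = 391.92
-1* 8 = -8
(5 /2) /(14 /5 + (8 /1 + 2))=25 /128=0.20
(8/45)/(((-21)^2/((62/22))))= 0.00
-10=-10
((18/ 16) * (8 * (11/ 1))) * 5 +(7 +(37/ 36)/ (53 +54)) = 1933741/ 3852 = 502.01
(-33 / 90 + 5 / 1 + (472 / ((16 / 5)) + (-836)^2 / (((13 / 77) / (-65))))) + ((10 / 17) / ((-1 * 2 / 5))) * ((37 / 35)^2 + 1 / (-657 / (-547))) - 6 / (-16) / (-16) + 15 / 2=-5543888090420879 / 20603520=-269074803.26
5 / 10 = 1 / 2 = 0.50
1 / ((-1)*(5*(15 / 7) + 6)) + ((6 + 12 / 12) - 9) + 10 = 929 / 117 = 7.94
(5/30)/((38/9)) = 3/76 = 0.04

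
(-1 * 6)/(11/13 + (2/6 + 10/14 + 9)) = -819/1487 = -0.55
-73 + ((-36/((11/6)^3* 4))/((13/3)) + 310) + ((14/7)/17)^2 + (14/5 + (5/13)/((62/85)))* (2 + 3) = 78536017397/310035154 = 253.31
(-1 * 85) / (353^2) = -85 / 124609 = -0.00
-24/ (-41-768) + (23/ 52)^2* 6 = 1316331/ 1093768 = 1.20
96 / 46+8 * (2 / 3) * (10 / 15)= 1168 / 207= 5.64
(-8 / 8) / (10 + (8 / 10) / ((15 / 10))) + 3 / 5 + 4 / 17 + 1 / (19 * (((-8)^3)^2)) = 24761735739 / 33445642240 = 0.74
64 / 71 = 0.90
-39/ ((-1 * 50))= 39/ 50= 0.78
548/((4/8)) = 1096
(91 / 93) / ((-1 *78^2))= -7 / 43524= -0.00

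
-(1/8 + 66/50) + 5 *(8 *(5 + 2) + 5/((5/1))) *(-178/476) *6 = -15253391/23800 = -640.90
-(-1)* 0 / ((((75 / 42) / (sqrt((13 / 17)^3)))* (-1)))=0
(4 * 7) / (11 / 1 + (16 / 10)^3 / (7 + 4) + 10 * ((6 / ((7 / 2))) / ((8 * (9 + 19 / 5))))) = 17248000 / 7108501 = 2.43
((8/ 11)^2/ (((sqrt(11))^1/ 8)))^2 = 262144/ 161051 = 1.63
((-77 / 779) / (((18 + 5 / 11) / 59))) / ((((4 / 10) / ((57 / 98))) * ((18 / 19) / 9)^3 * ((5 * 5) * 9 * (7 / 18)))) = -4.50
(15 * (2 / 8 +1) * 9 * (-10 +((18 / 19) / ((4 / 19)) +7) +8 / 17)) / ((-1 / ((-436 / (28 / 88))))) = 54224775 / 119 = 455670.38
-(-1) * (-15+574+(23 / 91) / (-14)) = 712143 / 1274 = 558.98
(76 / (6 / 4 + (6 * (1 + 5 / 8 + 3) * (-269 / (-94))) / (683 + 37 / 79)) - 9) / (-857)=-415876417 / 9373145263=-0.04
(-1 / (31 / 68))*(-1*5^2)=1700 / 31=54.84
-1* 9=-9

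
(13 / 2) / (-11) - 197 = -197.59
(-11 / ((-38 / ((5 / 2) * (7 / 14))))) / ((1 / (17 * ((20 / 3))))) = 4675 / 114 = 41.01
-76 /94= -38 /47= -0.81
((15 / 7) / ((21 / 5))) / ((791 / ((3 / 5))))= 15 / 38759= 0.00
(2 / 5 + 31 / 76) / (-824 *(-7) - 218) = 307 / 2109000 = 0.00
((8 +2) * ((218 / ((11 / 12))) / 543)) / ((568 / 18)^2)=44145 / 10036631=0.00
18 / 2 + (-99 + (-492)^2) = 241974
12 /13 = 0.92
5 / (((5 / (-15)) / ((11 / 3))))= -55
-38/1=-38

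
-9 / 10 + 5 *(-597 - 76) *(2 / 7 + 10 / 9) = -2961767 / 630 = -4701.22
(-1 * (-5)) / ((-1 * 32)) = -5 / 32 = -0.16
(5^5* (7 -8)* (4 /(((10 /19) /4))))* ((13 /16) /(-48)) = 154375 /96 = 1608.07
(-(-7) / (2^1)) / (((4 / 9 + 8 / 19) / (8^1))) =1197 / 37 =32.35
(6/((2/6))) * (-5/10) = -9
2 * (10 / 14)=10 / 7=1.43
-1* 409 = -409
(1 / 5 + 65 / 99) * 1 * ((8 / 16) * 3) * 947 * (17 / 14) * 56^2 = 764509312 / 165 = 4633389.77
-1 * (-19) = 19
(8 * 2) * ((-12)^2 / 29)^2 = 331776 / 841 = 394.50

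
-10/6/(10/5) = -0.83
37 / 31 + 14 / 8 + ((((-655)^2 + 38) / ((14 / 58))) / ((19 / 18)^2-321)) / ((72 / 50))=-346890065435 / 89962124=-3855.96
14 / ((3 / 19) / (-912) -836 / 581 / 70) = -1644369440 / 2434703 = -675.39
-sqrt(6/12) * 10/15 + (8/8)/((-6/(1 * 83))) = -83/6 - sqrt(2)/3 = -14.30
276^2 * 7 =533232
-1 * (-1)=1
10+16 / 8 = 12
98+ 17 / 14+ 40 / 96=8369 / 84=99.63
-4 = -4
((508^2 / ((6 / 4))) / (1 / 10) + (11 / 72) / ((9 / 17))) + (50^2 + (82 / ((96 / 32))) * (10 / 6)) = 1116486187 / 648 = 1722972.51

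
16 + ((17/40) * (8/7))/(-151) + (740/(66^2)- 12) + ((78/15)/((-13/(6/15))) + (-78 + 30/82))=-86869372187/1179849825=-73.63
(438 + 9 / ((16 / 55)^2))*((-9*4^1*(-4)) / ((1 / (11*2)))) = 13795947 / 8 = 1724493.38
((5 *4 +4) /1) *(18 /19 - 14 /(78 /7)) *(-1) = 1832 /247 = 7.42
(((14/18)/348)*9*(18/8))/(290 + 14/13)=273/1755776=0.00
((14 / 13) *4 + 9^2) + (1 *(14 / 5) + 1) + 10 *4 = 8392 / 65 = 129.11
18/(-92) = -0.20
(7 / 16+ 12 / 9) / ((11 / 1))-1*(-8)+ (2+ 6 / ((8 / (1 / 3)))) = 10.41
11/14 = 0.79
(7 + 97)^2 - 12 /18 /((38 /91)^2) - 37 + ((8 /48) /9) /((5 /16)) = 1050262261 /97470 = 10775.24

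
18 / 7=2.57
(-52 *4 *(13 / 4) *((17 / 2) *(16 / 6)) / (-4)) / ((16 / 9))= 8619 / 4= 2154.75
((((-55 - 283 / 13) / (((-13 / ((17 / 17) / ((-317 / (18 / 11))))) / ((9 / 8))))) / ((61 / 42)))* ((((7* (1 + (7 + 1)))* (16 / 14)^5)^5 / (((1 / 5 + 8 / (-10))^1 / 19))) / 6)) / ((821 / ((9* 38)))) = 488254491908821484314653431766712320 / 336414266124780966358885649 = 1451348950.01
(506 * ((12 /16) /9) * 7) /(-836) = -161 /456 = -0.35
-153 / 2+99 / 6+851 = 791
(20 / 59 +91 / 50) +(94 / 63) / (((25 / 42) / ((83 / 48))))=344801 / 53100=6.49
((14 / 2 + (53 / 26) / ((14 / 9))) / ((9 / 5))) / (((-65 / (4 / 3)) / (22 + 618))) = -60.61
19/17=1.12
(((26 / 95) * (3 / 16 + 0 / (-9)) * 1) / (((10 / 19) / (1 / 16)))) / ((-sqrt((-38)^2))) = -39 / 243200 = -0.00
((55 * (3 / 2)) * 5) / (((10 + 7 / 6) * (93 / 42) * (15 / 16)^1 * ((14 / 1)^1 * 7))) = 2640 / 14539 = 0.18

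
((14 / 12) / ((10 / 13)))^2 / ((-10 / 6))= -8281 / 6000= -1.38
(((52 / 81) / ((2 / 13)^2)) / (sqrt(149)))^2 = 4826809 / 977589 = 4.94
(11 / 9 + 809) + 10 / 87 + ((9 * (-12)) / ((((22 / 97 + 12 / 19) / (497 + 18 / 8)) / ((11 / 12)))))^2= 34651161994960899133 / 10451375424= 3315464289.55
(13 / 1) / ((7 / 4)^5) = 13312 / 16807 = 0.79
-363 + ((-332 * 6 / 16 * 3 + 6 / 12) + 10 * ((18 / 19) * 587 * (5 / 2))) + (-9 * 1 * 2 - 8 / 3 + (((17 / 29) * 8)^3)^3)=918116429673638671592 / 826907320624533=1110301.49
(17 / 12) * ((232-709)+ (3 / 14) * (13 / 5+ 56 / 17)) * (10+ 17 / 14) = -29627313 / 3920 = -7557.99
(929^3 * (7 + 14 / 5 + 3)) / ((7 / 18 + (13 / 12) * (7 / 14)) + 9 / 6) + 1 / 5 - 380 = 4222323654.61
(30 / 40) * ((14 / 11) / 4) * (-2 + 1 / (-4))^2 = 1701 / 1408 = 1.21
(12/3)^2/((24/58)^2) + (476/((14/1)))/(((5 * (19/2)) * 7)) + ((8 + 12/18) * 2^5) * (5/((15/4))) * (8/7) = 1029719/1995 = 516.15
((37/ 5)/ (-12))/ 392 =-37/ 23520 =-0.00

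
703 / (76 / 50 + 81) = 17575 / 2063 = 8.52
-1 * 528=-528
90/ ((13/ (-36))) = -3240/ 13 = -249.23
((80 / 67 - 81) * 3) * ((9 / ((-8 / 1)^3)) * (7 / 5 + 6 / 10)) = 8.42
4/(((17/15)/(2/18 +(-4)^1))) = -700/51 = -13.73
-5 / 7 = -0.71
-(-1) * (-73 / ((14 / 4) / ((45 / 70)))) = -657 / 49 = -13.41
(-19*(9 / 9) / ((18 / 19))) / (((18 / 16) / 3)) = -1444 / 27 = -53.48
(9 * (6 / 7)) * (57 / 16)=1539 / 56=27.48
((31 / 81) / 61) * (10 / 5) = 62 / 4941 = 0.01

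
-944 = -944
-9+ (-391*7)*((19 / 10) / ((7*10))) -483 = -56629 / 100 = -566.29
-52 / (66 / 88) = -208 / 3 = -69.33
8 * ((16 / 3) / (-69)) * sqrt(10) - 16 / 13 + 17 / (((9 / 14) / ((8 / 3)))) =24320 / 351 - 128 * sqrt(10) / 207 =67.33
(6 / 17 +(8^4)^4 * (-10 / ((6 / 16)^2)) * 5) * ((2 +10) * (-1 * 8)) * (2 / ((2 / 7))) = 3429941476205369741504 / 51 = 67253754435399406696.16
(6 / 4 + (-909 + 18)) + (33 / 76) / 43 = -2906853 / 3268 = -889.49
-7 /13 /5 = -7 /65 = -0.11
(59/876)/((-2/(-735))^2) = 10624425/1168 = 9096.25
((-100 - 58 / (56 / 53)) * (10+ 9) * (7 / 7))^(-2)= 784 / 6790254409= 0.00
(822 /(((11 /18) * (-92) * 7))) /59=-3699 /104489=-0.04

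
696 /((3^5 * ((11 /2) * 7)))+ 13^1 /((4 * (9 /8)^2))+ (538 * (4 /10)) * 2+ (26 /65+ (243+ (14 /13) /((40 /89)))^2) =25572470320693 /421621200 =60652.71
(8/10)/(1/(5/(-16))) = -1/4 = -0.25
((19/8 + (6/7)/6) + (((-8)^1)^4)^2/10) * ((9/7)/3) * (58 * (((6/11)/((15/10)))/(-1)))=-40869359511/2695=-15164882.94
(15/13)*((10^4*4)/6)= 100000/13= 7692.31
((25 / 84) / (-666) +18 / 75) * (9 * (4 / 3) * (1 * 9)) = 335039 / 12950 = 25.87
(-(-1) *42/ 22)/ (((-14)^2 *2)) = 3/ 616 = 0.00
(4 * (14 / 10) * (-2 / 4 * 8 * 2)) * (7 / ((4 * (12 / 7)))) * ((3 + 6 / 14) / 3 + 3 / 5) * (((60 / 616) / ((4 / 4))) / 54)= -0.14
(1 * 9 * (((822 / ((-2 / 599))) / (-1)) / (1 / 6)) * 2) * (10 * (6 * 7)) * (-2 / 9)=-2481585120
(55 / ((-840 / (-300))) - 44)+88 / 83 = -27071 / 1162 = -23.30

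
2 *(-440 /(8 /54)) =-5940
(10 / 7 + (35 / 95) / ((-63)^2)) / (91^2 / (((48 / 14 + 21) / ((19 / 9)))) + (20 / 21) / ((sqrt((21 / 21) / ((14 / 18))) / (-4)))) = 11081520 *sqrt(7) / 3128252198659 + 892170097 / 446893171237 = 0.00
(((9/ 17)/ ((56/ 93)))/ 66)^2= 77841/ 438651136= 0.00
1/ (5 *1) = 1/ 5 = 0.20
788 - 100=688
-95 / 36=-2.64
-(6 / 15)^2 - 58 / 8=-741 / 100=-7.41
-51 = -51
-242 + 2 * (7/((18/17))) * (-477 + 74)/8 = -65381/72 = -908.07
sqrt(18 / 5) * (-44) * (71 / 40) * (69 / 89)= -161667 * sqrt(10) / 4450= -114.88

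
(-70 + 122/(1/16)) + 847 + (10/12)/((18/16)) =73703/27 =2729.74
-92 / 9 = -10.22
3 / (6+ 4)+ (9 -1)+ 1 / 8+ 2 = 417 / 40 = 10.42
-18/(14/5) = -45/7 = -6.43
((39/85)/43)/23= 39/84065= 0.00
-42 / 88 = -21 / 44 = -0.48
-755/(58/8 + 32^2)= -604/825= -0.73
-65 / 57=-1.14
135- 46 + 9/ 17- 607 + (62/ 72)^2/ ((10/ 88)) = -14071433/ 27540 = -510.95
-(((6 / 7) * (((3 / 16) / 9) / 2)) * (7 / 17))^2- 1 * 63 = -4660993 / 73984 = -63.00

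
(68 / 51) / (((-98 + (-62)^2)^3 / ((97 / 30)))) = 97 / 1182730611060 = 0.00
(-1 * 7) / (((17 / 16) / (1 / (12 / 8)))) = -4.39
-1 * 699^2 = -488601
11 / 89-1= -78 / 89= -0.88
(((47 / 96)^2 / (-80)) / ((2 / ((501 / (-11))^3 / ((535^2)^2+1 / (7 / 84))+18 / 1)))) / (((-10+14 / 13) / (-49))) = -61374546389319166913 / 414477641297109057536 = -0.15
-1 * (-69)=69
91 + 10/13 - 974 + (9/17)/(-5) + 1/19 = -18523553/20995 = -882.28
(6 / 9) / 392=1 / 588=0.00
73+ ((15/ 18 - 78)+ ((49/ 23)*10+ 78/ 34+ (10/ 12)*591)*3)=1811263/ 1173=1544.13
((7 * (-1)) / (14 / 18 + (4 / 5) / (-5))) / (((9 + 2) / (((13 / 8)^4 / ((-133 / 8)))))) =6426225 / 14874112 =0.43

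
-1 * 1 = -1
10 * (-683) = -6830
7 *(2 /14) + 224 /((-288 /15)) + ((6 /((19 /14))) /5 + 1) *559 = 297143 /285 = 1042.61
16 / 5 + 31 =171 / 5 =34.20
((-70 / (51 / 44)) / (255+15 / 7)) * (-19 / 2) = 10241 / 4590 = 2.23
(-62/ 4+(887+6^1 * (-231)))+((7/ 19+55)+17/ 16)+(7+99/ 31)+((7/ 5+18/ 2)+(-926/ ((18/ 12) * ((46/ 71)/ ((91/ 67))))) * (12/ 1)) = -1159420291507/ 72611920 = -15967.35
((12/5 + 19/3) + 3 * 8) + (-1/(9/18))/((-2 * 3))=496/15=33.07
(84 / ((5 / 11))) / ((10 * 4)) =231 / 50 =4.62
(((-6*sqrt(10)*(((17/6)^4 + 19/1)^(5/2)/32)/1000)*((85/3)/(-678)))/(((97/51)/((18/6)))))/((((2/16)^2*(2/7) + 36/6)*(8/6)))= 946386995743*sqrt(43258)/633902450245632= 0.31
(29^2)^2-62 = 707219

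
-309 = -309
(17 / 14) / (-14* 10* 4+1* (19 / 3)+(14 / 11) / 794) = -222717 / 101549924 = -0.00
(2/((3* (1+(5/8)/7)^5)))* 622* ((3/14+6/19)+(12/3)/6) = 46734311751680/144425967471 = 323.59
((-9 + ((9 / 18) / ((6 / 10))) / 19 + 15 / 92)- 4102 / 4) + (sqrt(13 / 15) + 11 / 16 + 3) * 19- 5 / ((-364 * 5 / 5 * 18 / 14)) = -946.53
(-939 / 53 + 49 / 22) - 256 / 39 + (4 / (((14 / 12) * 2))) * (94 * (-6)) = -314788157 / 318318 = -988.91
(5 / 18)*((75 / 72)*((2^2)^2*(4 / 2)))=9.26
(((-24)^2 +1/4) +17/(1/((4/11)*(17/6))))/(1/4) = 78377/33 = 2375.06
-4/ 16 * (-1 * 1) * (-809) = -809/ 4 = -202.25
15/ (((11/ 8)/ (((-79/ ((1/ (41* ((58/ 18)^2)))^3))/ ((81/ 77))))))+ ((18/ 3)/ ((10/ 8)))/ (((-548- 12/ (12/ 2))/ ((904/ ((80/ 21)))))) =-6234439038771729812866/ 98648735625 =-63198367412.14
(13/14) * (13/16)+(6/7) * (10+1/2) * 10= 20329/224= 90.75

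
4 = 4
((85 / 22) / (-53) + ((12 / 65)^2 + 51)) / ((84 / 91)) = 251052629 / 4547400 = 55.21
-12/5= -2.40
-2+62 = 60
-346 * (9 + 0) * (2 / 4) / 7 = -1557 / 7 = -222.43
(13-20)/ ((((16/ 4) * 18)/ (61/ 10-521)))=36043/ 720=50.06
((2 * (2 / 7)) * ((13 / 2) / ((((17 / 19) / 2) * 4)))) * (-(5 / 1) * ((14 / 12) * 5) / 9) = -6175 / 918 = -6.73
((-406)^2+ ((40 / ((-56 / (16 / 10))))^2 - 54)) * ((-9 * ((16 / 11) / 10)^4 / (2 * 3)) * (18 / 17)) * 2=-1785924108288 / 7622470625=-234.30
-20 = -20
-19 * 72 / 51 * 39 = -17784 / 17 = -1046.12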